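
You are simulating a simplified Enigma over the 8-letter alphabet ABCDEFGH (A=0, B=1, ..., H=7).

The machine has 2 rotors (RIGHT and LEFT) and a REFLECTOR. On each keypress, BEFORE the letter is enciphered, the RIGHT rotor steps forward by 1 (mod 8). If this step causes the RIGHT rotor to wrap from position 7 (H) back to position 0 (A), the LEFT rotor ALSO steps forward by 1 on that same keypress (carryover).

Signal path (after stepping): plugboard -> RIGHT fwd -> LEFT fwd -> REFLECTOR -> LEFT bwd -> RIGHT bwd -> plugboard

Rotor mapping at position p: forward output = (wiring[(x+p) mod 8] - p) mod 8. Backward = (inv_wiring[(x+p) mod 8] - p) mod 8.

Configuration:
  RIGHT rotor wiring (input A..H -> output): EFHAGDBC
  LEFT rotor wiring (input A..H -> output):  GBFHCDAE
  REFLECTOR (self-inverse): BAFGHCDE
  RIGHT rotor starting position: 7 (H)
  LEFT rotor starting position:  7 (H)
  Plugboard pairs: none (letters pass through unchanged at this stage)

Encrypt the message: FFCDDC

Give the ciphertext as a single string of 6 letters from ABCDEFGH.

Answer: CDGFFE

Derivation:
Char 1 ('F'): step: R->0, L->0 (L advanced); F->plug->F->R->D->L->H->refl->E->L'->H->R'->C->plug->C
Char 2 ('F'): step: R->1, L=0; F->plug->F->R->A->L->G->refl->D->L'->F->R'->D->plug->D
Char 3 ('C'): step: R->2, L=0; C->plug->C->R->E->L->C->refl->F->L'->C->R'->G->plug->G
Char 4 ('D'): step: R->3, L=0; D->plug->D->R->G->L->A->refl->B->L'->B->R'->F->plug->F
Char 5 ('D'): step: R->4, L=0; D->plug->D->R->G->L->A->refl->B->L'->B->R'->F->plug->F
Char 6 ('C'): step: R->5, L=0; C->plug->C->R->F->L->D->refl->G->L'->A->R'->E->plug->E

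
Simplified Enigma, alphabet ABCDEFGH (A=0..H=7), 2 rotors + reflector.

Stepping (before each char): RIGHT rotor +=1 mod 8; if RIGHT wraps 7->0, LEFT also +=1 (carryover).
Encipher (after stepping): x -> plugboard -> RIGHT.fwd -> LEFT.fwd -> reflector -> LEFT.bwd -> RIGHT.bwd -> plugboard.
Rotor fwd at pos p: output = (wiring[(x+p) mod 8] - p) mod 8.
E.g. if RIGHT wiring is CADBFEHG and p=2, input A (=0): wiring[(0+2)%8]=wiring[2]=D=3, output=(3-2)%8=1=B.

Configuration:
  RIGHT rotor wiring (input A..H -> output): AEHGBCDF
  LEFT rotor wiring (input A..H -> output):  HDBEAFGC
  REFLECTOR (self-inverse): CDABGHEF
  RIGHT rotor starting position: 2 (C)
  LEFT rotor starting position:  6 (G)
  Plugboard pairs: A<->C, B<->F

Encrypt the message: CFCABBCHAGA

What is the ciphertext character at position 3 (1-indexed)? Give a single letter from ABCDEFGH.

Char 1 ('C'): step: R->3, L=6; C->plug->A->R->D->L->F->refl->H->L'->H->R'->C->plug->A
Char 2 ('F'): step: R->4, L=6; F->plug->B->R->G->L->C->refl->A->L'->A->R'->F->plug->B
Char 3 ('C'): step: R->5, L=6; C->plug->A->R->F->L->G->refl->E->L'->B->R'->G->plug->G

G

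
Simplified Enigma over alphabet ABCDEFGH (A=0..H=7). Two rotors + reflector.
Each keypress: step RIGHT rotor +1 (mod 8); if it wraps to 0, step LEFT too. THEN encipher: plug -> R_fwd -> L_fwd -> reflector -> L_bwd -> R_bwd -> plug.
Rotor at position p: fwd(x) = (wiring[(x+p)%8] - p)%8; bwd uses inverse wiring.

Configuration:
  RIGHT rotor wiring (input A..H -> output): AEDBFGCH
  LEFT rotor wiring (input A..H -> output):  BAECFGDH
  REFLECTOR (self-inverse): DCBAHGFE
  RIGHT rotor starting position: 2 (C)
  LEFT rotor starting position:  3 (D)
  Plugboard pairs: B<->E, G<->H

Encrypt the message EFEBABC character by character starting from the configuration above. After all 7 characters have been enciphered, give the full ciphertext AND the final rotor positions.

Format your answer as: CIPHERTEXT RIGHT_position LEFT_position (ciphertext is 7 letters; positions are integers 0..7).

Char 1 ('E'): step: R->3, L=3; E->plug->B->R->C->L->D->refl->A->L'->D->R'->C->plug->C
Char 2 ('F'): step: R->4, L=3; F->plug->F->R->A->L->H->refl->E->L'->E->R'->E->plug->B
Char 3 ('E'): step: R->5, L=3; E->plug->B->R->F->L->G->refl->F->L'->G->R'->F->plug->F
Char 4 ('B'): step: R->6, L=3; B->plug->E->R->F->L->G->refl->F->L'->G->R'->D->plug->D
Char 5 ('A'): step: R->7, L=3; A->plug->A->R->A->L->H->refl->E->L'->E->R'->D->plug->D
Char 6 ('B'): step: R->0, L->4 (L advanced); B->plug->E->R->F->L->E->refl->H->L'->C->R'->G->plug->H
Char 7 ('C'): step: R->1, L=4; C->plug->C->R->A->L->B->refl->C->L'->B->R'->F->plug->F
Final: ciphertext=CBFDDHF, RIGHT=1, LEFT=4

Answer: CBFDDHF 1 4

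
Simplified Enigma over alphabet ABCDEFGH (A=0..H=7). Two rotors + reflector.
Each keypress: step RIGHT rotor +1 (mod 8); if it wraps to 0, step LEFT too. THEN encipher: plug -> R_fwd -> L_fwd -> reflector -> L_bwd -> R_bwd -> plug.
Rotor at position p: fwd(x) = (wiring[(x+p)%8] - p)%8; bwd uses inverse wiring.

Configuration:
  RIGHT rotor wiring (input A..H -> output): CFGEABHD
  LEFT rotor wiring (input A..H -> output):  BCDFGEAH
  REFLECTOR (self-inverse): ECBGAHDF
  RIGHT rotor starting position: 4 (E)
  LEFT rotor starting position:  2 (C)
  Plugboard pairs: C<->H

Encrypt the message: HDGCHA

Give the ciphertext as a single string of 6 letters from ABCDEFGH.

Char 1 ('H'): step: R->5, L=2; H->plug->C->R->G->L->H->refl->F->L'->F->R'->D->plug->D
Char 2 ('D'): step: R->6, L=2; D->plug->D->R->H->L->A->refl->E->L'->C->R'->G->plug->G
Char 3 ('G'): step: R->7, L=2; G->plug->G->R->C->L->E->refl->A->L'->H->R'->D->plug->D
Char 4 ('C'): step: R->0, L->3 (L advanced); C->plug->H->R->D->L->F->refl->H->L'->G->R'->C->plug->H
Char 5 ('H'): step: R->1, L=3; H->plug->C->R->D->L->F->refl->H->L'->G->R'->F->plug->F
Char 6 ('A'): step: R->2, L=3; A->plug->A->R->E->L->E->refl->A->L'->H->R'->D->plug->D

Answer: DGDHFD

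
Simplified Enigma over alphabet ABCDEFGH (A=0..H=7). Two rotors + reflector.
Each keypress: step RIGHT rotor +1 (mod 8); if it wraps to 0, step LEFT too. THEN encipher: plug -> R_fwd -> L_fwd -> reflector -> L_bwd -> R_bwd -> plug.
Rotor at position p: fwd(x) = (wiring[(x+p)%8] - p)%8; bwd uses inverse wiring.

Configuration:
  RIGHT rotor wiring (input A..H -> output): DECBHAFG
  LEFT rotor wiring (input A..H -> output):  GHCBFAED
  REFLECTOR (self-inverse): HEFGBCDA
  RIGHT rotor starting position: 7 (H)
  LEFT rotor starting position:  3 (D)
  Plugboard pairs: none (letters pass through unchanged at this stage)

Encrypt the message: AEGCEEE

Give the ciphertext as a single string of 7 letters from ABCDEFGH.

Answer: CFAABGA

Derivation:
Char 1 ('A'): step: R->0, L->4 (L advanced); A->plug->A->R->D->L->H->refl->A->L'->C->R'->C->plug->C
Char 2 ('E'): step: R->1, L=4; E->plug->E->R->H->L->F->refl->C->L'->E->R'->F->plug->F
Char 3 ('G'): step: R->2, L=4; G->plug->G->R->B->L->E->refl->B->L'->A->R'->A->plug->A
Char 4 ('C'): step: R->3, L=4; C->plug->C->R->F->L->D->refl->G->L'->G->R'->A->plug->A
Char 5 ('E'): step: R->4, L=4; E->plug->E->R->H->L->F->refl->C->L'->E->R'->B->plug->B
Char 6 ('E'): step: R->5, L=4; E->plug->E->R->H->L->F->refl->C->L'->E->R'->G->plug->G
Char 7 ('E'): step: R->6, L=4; E->plug->E->R->E->L->C->refl->F->L'->H->R'->A->plug->A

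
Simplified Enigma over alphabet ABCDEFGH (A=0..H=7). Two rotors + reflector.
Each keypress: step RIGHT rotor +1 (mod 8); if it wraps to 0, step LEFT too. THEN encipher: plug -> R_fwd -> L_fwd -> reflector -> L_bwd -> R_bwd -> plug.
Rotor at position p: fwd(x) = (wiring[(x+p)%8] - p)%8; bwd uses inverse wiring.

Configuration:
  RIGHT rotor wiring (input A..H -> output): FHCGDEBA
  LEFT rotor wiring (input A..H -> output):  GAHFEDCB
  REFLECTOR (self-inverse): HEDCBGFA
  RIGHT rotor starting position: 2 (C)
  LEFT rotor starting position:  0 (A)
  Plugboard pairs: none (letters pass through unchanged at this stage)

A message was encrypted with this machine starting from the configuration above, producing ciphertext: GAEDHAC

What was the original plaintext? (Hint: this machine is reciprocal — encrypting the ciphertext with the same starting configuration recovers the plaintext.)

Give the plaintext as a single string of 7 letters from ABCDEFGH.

Char 1 ('G'): step: R->3, L=0; G->plug->G->R->E->L->E->refl->B->L'->H->R'->H->plug->H
Char 2 ('A'): step: R->4, L=0; A->plug->A->R->H->L->B->refl->E->L'->E->R'->D->plug->D
Char 3 ('E'): step: R->5, L=0; E->plug->E->R->C->L->H->refl->A->L'->B->R'->G->plug->G
Char 4 ('D'): step: R->6, L=0; D->plug->D->R->B->L->A->refl->H->L'->C->R'->B->plug->B
Char 5 ('H'): step: R->7, L=0; H->plug->H->R->C->L->H->refl->A->L'->B->R'->A->plug->A
Char 6 ('A'): step: R->0, L->1 (L advanced); A->plug->A->R->F->L->B->refl->E->L'->C->R'->C->plug->C
Char 7 ('C'): step: R->1, L=1; C->plug->C->R->F->L->B->refl->E->L'->C->R'->D->plug->D

Answer: HDGBACD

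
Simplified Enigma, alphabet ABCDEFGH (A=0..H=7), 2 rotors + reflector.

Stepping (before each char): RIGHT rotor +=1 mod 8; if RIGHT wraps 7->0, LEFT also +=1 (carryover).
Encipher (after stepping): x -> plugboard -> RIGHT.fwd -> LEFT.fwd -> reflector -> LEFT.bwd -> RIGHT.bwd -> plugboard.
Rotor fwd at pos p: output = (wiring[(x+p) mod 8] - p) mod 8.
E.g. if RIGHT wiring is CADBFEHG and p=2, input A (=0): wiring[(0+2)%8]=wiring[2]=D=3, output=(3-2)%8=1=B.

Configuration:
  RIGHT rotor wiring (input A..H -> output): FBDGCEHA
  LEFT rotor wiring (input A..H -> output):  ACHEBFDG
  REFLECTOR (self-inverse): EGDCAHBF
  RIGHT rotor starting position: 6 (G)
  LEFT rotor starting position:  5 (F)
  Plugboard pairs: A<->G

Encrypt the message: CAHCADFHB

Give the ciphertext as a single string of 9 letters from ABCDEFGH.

Char 1 ('C'): step: R->7, L=5; C->plug->C->R->C->L->B->refl->G->L'->B->R'->A->plug->G
Char 2 ('A'): step: R->0, L->6 (L advanced); A->plug->G->R->H->L->H->refl->F->L'->A->R'->H->plug->H
Char 3 ('H'): step: R->1, L=6; H->plug->H->R->E->L->B->refl->G->L'->F->R'->C->plug->C
Char 4 ('C'): step: R->2, L=6; C->plug->C->R->A->L->F->refl->H->L'->H->R'->H->plug->H
Char 5 ('A'): step: R->3, L=6; A->plug->G->R->G->L->D->refl->C->L'->C->R'->F->plug->F
Char 6 ('D'): step: R->4, L=6; D->plug->D->R->E->L->B->refl->G->L'->F->R'->F->plug->F
Char 7 ('F'): step: R->5, L=6; F->plug->F->R->G->L->D->refl->C->L'->C->R'->B->plug->B
Char 8 ('H'): step: R->6, L=6; H->plug->H->R->G->L->D->refl->C->L'->C->R'->B->plug->B
Char 9 ('B'): step: R->7, L=6; B->plug->B->R->G->L->D->refl->C->L'->C->R'->C->plug->C

Answer: GHCHFFBBC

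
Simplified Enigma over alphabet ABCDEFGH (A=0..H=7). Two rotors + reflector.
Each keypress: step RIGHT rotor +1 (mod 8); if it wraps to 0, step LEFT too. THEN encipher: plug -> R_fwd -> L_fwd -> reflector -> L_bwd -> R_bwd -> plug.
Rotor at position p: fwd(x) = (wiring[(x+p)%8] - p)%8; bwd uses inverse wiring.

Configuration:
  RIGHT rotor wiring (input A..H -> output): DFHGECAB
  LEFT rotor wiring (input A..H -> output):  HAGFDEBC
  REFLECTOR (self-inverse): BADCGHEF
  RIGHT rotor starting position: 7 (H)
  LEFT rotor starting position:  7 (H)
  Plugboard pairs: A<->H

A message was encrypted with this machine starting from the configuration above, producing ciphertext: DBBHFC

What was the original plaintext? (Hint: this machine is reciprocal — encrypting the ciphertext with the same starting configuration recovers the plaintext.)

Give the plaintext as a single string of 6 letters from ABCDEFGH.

Char 1 ('D'): step: R->0, L->0 (L advanced); D->plug->D->R->G->L->B->refl->A->L'->B->R'->H->plug->A
Char 2 ('B'): step: R->1, L=0; B->plug->B->R->G->L->B->refl->A->L'->B->R'->E->plug->E
Char 3 ('B'): step: R->2, L=0; B->plug->B->R->E->L->D->refl->C->L'->H->R'->F->plug->F
Char 4 ('H'): step: R->3, L=0; H->plug->A->R->D->L->F->refl->H->L'->A->R'->F->plug->F
Char 5 ('F'): step: R->4, L=0; F->plug->F->R->B->L->A->refl->B->L'->G->R'->B->plug->B
Char 6 ('C'): step: R->5, L=0; C->plug->C->R->E->L->D->refl->C->L'->H->R'->H->plug->A

Answer: AEFFBA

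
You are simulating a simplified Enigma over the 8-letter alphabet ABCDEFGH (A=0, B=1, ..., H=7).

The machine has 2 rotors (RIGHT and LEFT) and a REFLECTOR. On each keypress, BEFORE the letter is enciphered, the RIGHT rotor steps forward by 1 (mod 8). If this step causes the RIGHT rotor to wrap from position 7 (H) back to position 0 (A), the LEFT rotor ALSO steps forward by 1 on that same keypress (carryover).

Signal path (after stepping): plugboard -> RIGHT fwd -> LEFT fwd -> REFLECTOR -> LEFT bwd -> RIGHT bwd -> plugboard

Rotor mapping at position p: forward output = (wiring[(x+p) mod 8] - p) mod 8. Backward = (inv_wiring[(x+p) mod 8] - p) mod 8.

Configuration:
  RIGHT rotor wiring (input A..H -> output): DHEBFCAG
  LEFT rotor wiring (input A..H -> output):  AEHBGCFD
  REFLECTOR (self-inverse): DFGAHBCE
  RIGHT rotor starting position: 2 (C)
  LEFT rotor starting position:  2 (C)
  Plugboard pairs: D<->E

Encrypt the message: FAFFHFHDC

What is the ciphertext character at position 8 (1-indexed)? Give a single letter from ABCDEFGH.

Char 1 ('F'): step: R->3, L=2; F->plug->F->R->A->L->F->refl->B->L'->F->R'->D->plug->E
Char 2 ('A'): step: R->4, L=2; A->plug->A->R->B->L->H->refl->E->L'->C->R'->D->plug->E
Char 3 ('F'): step: R->5, L=2; F->plug->F->R->H->L->C->refl->G->L'->G->R'->D->plug->E
Char 4 ('F'): step: R->6, L=2; F->plug->F->R->D->L->A->refl->D->L'->E->R'->H->plug->H
Char 5 ('H'): step: R->7, L=2; H->plug->H->R->B->L->H->refl->E->L'->C->R'->E->plug->D
Char 6 ('F'): step: R->0, L->3 (L advanced); F->plug->F->R->C->L->H->refl->E->L'->H->R'->B->plug->B
Char 7 ('H'): step: R->1, L=3; H->plug->H->R->C->L->H->refl->E->L'->H->R'->F->plug->F
Char 8 ('D'): step: R->2, L=3; D->plug->E->R->G->L->B->refl->F->L'->F->R'->H->plug->H

H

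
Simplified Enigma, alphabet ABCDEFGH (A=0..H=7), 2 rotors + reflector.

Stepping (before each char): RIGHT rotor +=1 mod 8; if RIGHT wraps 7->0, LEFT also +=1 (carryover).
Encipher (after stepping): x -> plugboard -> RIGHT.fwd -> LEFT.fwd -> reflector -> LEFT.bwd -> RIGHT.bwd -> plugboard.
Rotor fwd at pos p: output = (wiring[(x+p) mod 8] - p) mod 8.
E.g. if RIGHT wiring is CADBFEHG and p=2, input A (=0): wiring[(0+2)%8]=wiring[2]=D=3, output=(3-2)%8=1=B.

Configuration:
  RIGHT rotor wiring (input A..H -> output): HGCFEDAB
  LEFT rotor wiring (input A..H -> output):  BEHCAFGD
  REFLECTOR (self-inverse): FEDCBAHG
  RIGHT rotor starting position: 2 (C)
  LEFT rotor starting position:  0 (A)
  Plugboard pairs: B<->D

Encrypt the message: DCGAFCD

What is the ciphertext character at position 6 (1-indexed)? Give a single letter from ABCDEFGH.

Char 1 ('D'): step: R->3, L=0; D->plug->B->R->B->L->E->refl->B->L'->A->R'->C->plug->C
Char 2 ('C'): step: R->4, L=0; C->plug->C->R->E->L->A->refl->F->L'->F->R'->D->plug->B
Char 3 ('G'): step: R->5, L=0; G->plug->G->R->A->L->B->refl->E->L'->B->R'->E->plug->E
Char 4 ('A'): step: R->6, L=0; A->plug->A->R->C->L->H->refl->G->L'->G->R'->G->plug->G
Char 5 ('F'): step: R->7, L=0; F->plug->F->R->F->L->F->refl->A->L'->E->R'->G->plug->G
Char 6 ('C'): step: R->0, L->1 (L advanced); C->plug->C->R->C->L->B->refl->E->L'->E->R'->E->plug->E

E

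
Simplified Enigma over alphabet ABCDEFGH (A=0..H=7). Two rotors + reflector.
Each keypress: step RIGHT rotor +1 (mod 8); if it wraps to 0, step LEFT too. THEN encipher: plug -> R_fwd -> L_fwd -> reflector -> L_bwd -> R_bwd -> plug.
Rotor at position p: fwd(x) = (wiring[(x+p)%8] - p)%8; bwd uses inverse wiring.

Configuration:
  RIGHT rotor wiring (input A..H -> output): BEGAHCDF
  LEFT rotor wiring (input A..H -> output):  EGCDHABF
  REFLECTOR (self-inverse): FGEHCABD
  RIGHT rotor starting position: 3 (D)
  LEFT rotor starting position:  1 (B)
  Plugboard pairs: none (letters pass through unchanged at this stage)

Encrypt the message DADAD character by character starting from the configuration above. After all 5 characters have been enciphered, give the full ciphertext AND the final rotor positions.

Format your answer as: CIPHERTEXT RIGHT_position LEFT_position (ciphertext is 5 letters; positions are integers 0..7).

Char 1 ('D'): step: R->4, L=1; D->plug->D->R->B->L->B->refl->G->L'->D->R'->A->plug->A
Char 2 ('A'): step: R->5, L=1; A->plug->A->R->F->L->A->refl->F->L'->A->R'->C->plug->C
Char 3 ('D'): step: R->6, L=1; D->plug->D->R->G->L->E->refl->C->L'->C->R'->F->plug->F
Char 4 ('A'): step: R->7, L=1; A->plug->A->R->G->L->E->refl->C->L'->C->R'->B->plug->B
Char 5 ('D'): step: R->0, L->2 (L advanced); D->plug->D->R->A->L->A->refl->F->L'->C->R'->F->plug->F
Final: ciphertext=ACFBF, RIGHT=0, LEFT=2

Answer: ACFBF 0 2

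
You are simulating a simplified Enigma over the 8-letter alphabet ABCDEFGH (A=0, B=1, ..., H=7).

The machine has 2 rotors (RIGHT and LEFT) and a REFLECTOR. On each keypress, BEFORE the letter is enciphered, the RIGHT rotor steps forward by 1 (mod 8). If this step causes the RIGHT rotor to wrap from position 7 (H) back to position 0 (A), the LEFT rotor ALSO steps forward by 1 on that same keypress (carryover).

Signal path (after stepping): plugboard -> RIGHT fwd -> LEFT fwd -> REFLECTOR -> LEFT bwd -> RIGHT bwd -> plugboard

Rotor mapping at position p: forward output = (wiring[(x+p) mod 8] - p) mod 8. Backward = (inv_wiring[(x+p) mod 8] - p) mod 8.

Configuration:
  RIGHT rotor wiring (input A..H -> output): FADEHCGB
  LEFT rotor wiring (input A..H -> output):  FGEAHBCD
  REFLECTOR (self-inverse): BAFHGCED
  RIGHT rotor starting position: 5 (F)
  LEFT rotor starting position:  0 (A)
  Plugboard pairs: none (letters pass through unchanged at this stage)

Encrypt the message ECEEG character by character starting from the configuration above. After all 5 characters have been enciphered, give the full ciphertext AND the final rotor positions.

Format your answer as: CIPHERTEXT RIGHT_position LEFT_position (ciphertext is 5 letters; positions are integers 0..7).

Char 1 ('E'): step: R->6, L=0; E->plug->E->R->F->L->B->refl->A->L'->D->R'->B->plug->B
Char 2 ('C'): step: R->7, L=0; C->plug->C->R->B->L->G->refl->E->L'->C->R'->A->plug->A
Char 3 ('E'): step: R->0, L->1 (L advanced); E->plug->E->R->H->L->E->refl->G->L'->D->R'->C->plug->C
Char 4 ('E'): step: R->1, L=1; E->plug->E->R->B->L->D->refl->H->L'->C->R'->B->plug->B
Char 5 ('G'): step: R->2, L=1; G->plug->G->R->D->L->G->refl->E->L'->H->R'->F->plug->F
Final: ciphertext=BACBF, RIGHT=2, LEFT=1

Answer: BACBF 2 1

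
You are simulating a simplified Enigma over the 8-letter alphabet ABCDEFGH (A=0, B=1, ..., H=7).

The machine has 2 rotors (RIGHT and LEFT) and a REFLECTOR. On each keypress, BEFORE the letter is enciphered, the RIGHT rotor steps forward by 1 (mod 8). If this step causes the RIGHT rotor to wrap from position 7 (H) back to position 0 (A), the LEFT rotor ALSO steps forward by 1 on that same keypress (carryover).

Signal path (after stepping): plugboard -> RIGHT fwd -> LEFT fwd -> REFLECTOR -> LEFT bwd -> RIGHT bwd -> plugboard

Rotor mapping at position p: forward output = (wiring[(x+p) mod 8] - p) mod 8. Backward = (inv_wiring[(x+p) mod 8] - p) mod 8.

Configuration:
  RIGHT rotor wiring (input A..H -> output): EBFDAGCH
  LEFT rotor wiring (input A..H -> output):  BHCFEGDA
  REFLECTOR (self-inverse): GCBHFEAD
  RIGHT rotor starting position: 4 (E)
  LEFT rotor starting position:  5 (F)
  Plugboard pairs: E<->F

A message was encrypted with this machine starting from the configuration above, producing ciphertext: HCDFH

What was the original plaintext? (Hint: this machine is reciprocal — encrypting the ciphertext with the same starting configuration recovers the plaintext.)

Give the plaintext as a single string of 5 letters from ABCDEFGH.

Answer: BBEAE

Derivation:
Char 1 ('H'): step: R->5, L=5; H->plug->H->R->D->L->E->refl->F->L'->F->R'->B->plug->B
Char 2 ('C'): step: R->6, L=5; C->plug->C->R->G->L->A->refl->G->L'->B->R'->B->plug->B
Char 3 ('D'): step: R->7, L=5; D->plug->D->R->G->L->A->refl->G->L'->B->R'->F->plug->E
Char 4 ('F'): step: R->0, L->6 (L advanced); F->plug->E->R->A->L->F->refl->E->L'->E->R'->A->plug->A
Char 5 ('H'): step: R->1, L=6; H->plug->H->R->D->L->B->refl->C->L'->B->R'->F->plug->E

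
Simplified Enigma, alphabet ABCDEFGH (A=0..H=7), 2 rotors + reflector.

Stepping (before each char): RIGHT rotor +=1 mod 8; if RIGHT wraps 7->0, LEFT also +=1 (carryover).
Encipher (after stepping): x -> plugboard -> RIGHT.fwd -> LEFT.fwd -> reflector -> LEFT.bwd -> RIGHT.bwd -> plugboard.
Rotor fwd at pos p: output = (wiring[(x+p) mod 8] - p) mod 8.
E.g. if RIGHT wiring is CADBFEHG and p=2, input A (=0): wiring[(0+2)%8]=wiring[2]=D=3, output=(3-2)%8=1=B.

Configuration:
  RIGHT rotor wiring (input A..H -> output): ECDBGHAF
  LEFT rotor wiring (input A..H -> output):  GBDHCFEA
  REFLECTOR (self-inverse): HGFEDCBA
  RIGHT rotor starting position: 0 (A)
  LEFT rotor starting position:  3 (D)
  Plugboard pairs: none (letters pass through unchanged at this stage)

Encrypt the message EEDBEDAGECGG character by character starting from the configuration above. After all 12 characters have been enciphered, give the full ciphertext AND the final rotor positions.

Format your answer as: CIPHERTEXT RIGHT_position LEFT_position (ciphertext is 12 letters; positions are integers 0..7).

Char 1 ('E'): step: R->1, L=3; E->plug->E->R->G->L->G->refl->B->L'->D->R'->H->plug->H
Char 2 ('E'): step: R->2, L=3; E->plug->E->R->G->L->G->refl->B->L'->D->R'->F->plug->F
Char 3 ('D'): step: R->3, L=3; D->plug->D->R->F->L->D->refl->E->L'->A->R'->H->plug->H
Char 4 ('B'): step: R->4, L=3; B->plug->B->R->D->L->B->refl->G->L'->G->R'->F->plug->F
Char 5 ('E'): step: R->5, L=3; E->plug->E->R->F->L->D->refl->E->L'->A->R'->C->plug->C
Char 6 ('D'): step: R->6, L=3; D->plug->D->R->E->L->F->refl->C->L'->C->R'->A->plug->A
Char 7 ('A'): step: R->7, L=3; A->plug->A->R->G->L->G->refl->B->L'->D->R'->C->plug->C
Char 8 ('G'): step: R->0, L->4 (L advanced); G->plug->G->R->A->L->G->refl->B->L'->B->R'->D->plug->D
Char 9 ('E'): step: R->1, L=4; E->plug->E->R->G->L->H->refl->A->L'->C->R'->B->plug->B
Char 10 ('C'): step: R->2, L=4; C->plug->C->R->E->L->C->refl->F->L'->F->R'->D->plug->D
Char 11 ('G'): step: R->3, L=4; G->plug->G->R->H->L->D->refl->E->L'->D->R'->B->plug->B
Char 12 ('G'): step: R->4, L=4; G->plug->G->R->H->L->D->refl->E->L'->D->R'->B->plug->B
Final: ciphertext=HFHFCACDBDBB, RIGHT=4, LEFT=4

Answer: HFHFCACDBDBB 4 4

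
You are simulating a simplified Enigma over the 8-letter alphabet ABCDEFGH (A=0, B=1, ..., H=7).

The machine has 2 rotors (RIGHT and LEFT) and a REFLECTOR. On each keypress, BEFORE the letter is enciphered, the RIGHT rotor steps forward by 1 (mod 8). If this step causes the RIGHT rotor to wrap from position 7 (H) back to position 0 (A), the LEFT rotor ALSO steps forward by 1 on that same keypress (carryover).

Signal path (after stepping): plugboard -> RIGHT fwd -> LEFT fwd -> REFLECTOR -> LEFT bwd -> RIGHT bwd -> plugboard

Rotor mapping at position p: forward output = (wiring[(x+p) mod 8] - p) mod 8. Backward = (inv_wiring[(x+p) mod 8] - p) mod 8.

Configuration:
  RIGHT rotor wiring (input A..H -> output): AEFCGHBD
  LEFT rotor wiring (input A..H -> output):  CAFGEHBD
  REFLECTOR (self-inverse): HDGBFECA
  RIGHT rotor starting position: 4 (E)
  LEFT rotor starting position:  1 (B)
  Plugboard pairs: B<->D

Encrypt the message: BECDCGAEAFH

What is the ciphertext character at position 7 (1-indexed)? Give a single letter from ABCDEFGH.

Char 1 ('B'): step: R->5, L=1; B->plug->D->R->D->L->D->refl->B->L'->H->R'->E->plug->E
Char 2 ('E'): step: R->6, L=1; E->plug->E->R->H->L->B->refl->D->L'->D->R'->A->plug->A
Char 3 ('C'): step: R->7, L=1; C->plug->C->R->F->L->A->refl->H->L'->A->R'->G->plug->G
Char 4 ('D'): step: R->0, L->2 (L advanced); D->plug->B->R->E->L->H->refl->A->L'->G->R'->E->plug->E
Char 5 ('C'): step: R->1, L=2; C->plug->C->R->B->L->E->refl->F->L'->D->R'->A->plug->A
Char 6 ('G'): step: R->2, L=2; G->plug->G->R->G->L->A->refl->H->L'->E->R'->C->plug->C
Char 7 ('A'): step: R->3, L=2; A->plug->A->R->H->L->G->refl->C->L'->C->R'->H->plug->H

H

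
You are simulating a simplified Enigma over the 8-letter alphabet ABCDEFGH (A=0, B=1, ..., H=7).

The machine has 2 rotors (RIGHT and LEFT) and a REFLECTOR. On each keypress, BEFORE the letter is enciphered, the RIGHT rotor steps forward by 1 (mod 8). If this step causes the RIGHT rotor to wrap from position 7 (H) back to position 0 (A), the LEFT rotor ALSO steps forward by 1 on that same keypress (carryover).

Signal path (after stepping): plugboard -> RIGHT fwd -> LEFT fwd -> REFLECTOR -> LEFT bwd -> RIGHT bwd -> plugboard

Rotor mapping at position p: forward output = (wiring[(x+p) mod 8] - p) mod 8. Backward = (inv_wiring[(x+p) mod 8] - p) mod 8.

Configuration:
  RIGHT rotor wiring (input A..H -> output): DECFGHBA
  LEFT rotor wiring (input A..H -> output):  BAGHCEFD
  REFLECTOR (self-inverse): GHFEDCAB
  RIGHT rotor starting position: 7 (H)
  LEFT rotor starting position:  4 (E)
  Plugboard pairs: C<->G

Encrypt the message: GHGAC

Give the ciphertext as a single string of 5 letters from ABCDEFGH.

Answer: CBBCE

Derivation:
Char 1 ('G'): step: R->0, L->5 (L advanced); G->plug->C->R->C->L->G->refl->A->L'->B->R'->G->plug->C
Char 2 ('H'): step: R->1, L=5; H->plug->H->R->C->L->G->refl->A->L'->B->R'->B->plug->B
Char 3 ('G'): step: R->2, L=5; G->plug->C->R->E->L->D->refl->E->L'->D->R'->B->plug->B
Char 4 ('A'): step: R->3, L=5; A->plug->A->R->C->L->G->refl->A->L'->B->R'->G->plug->C
Char 5 ('C'): step: R->4, L=5; C->plug->G->R->G->L->C->refl->F->L'->H->R'->E->plug->E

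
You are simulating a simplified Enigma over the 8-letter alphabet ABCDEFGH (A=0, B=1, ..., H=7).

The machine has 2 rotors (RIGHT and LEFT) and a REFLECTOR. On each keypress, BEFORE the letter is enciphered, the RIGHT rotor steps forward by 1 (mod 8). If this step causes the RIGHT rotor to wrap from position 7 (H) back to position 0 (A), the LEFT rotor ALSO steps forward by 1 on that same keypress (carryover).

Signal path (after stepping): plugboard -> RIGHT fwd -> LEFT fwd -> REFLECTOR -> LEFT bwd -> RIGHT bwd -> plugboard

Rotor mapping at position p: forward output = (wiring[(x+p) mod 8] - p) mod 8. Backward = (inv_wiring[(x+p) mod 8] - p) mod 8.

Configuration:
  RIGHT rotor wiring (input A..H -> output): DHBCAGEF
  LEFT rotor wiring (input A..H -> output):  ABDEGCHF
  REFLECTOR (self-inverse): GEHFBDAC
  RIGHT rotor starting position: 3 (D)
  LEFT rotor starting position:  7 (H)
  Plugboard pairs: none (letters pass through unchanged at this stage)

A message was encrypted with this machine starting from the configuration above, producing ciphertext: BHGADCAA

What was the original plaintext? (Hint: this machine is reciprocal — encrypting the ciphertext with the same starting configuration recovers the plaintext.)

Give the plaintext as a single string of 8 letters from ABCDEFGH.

Char 1 ('B'): step: R->4, L=7; B->plug->B->R->C->L->C->refl->H->L'->F->R'->G->plug->G
Char 2 ('H'): step: R->5, L=7; H->plug->H->R->D->L->E->refl->B->L'->B->R'->A->plug->A
Char 3 ('G'): step: R->6, L=7; G->plug->G->R->C->L->C->refl->H->L'->F->R'->C->plug->C
Char 4 ('A'): step: R->7, L=7; A->plug->A->R->G->L->D->refl->F->L'->E->R'->B->plug->B
Char 5 ('D'): step: R->0, L->0 (L advanced); D->plug->D->R->C->L->D->refl->F->L'->H->R'->B->plug->B
Char 6 ('C'): step: R->1, L=0; C->plug->C->R->B->L->B->refl->E->L'->D->R'->F->plug->F
Char 7 ('A'): step: R->2, L=0; A->plug->A->R->H->L->F->refl->D->L'->C->R'->E->plug->E
Char 8 ('A'): step: R->3, L=0; A->plug->A->R->H->L->F->refl->D->L'->C->R'->E->plug->E

Answer: GACBBFEE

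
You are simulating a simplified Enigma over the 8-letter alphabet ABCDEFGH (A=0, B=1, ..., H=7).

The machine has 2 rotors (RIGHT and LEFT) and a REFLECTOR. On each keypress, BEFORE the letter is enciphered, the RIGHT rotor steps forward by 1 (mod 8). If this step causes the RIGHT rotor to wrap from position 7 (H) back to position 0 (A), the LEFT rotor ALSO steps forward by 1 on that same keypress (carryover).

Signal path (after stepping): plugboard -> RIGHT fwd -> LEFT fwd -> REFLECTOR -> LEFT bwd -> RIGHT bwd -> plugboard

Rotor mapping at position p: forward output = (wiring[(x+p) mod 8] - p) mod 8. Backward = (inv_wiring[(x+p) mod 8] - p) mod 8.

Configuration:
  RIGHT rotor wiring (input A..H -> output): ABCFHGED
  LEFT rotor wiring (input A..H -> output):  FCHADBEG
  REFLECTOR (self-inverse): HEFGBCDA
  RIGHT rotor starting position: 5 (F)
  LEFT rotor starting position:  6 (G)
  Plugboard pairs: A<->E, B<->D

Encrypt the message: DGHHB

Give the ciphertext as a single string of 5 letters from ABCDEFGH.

Char 1 ('D'): step: R->6, L=6; D->plug->B->R->F->L->C->refl->F->L'->G->R'->A->plug->E
Char 2 ('G'): step: R->7, L=6; G->plug->G->R->H->L->D->refl->G->L'->A->R'->F->plug->F
Char 3 ('H'): step: R->0, L->7 (L advanced); H->plug->H->R->D->L->A->refl->H->L'->A->R'->A->plug->E
Char 4 ('H'): step: R->1, L=7; H->plug->H->R->H->L->F->refl->C->L'->G->R'->D->plug->B
Char 5 ('B'): step: R->2, L=7; B->plug->D->R->E->L->B->refl->E->L'->F->R'->C->plug->C

Answer: EFEBC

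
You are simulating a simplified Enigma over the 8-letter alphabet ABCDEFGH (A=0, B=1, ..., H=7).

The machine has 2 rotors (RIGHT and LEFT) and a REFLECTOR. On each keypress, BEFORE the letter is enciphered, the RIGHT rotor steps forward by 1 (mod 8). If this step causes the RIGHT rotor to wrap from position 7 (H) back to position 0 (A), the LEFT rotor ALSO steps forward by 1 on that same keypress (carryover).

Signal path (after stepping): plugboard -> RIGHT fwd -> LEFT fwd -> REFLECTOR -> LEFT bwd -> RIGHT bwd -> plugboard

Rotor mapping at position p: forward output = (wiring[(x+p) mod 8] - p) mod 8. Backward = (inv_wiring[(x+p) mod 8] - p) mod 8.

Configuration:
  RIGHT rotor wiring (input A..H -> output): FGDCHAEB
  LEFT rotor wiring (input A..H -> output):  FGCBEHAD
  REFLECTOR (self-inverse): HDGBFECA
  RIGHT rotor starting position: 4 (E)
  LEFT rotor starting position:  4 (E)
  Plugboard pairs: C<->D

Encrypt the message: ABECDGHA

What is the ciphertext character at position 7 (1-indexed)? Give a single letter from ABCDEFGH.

Char 1 ('A'): step: R->5, L=4; A->plug->A->R->D->L->H->refl->A->L'->A->R'->D->plug->C
Char 2 ('B'): step: R->6, L=4; B->plug->B->R->D->L->H->refl->A->L'->A->R'->D->plug->C
Char 3 ('E'): step: R->7, L=4; E->plug->E->R->D->L->H->refl->A->L'->A->R'->F->plug->F
Char 4 ('C'): step: R->0, L->5 (L advanced); C->plug->D->R->C->L->G->refl->C->L'->A->R'->F->plug->F
Char 5 ('D'): step: R->1, L=5; D->plug->C->R->B->L->D->refl->B->L'->E->R'->H->plug->H
Char 6 ('G'): step: R->2, L=5; G->plug->G->R->D->L->A->refl->H->L'->H->R'->F->plug->F
Char 7 ('H'): step: R->3, L=5; H->plug->H->R->A->L->C->refl->G->L'->C->R'->F->plug->F

F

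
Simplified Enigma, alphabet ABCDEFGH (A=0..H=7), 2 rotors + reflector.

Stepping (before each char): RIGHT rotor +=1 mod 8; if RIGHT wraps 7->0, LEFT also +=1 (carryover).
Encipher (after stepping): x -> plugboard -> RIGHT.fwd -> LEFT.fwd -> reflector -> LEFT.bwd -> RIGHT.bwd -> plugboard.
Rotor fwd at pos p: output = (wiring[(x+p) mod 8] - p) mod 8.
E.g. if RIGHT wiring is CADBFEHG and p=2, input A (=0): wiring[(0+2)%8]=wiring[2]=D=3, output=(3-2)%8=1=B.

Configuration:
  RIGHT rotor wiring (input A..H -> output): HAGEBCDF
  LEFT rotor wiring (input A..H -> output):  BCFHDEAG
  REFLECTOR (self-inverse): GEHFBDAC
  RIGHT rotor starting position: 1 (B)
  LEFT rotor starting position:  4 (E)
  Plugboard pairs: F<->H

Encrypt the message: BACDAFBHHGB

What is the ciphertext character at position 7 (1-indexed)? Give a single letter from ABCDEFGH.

Char 1 ('B'): step: R->2, L=4; B->plug->B->R->C->L->E->refl->B->L'->G->R'->H->plug->F
Char 2 ('A'): step: R->3, L=4; A->plug->A->R->B->L->A->refl->G->L'->F->R'->G->plug->G
Char 3 ('C'): step: R->4, L=4; C->plug->C->R->H->L->D->refl->F->L'->E->R'->F->plug->H
Char 4 ('D'): step: R->5, L=4; D->plug->D->R->C->L->E->refl->B->L'->G->R'->B->plug->B
Char 5 ('A'): step: R->6, L=4; A->plug->A->R->F->L->G->refl->A->L'->B->R'->C->plug->C
Char 6 ('F'): step: R->7, L=4; F->plug->H->R->E->L->F->refl->D->L'->H->R'->D->plug->D
Char 7 ('B'): step: R->0, L->5 (L advanced); B->plug->B->R->A->L->H->refl->C->L'->G->R'->C->plug->C

C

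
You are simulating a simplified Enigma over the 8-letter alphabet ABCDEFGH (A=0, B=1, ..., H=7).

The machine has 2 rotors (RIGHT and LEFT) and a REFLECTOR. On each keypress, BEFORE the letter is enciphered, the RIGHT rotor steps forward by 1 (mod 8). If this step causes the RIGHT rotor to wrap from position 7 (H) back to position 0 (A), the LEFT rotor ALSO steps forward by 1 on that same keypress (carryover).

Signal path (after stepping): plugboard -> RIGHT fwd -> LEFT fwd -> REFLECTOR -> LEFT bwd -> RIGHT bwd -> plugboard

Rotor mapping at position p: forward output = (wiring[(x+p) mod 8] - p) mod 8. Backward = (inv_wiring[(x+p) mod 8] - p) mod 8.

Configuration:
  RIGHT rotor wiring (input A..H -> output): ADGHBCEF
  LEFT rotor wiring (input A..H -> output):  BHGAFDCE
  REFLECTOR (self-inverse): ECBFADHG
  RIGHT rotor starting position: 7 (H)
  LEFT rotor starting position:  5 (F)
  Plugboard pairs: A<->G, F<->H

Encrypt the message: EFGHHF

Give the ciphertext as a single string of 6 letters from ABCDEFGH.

Char 1 ('E'): step: R->0, L->6 (L advanced); E->plug->E->R->B->L->G->refl->H->L'->G->R'->C->plug->C
Char 2 ('F'): step: R->1, L=6; F->plug->H->R->H->L->F->refl->D->L'->C->R'->A->plug->G
Char 3 ('G'): step: R->2, L=6; G->plug->A->R->E->L->A->refl->E->L'->A->R'->D->plug->D
Char 4 ('H'): step: R->3, L=6; H->plug->F->R->F->L->C->refl->B->L'->D->R'->H->plug->F
Char 5 ('H'): step: R->4, L=6; H->plug->F->R->H->L->F->refl->D->L'->C->R'->G->plug->A
Char 6 ('F'): step: R->5, L=6; F->plug->H->R->E->L->A->refl->E->L'->A->R'->C->plug->C

Answer: CGDFAC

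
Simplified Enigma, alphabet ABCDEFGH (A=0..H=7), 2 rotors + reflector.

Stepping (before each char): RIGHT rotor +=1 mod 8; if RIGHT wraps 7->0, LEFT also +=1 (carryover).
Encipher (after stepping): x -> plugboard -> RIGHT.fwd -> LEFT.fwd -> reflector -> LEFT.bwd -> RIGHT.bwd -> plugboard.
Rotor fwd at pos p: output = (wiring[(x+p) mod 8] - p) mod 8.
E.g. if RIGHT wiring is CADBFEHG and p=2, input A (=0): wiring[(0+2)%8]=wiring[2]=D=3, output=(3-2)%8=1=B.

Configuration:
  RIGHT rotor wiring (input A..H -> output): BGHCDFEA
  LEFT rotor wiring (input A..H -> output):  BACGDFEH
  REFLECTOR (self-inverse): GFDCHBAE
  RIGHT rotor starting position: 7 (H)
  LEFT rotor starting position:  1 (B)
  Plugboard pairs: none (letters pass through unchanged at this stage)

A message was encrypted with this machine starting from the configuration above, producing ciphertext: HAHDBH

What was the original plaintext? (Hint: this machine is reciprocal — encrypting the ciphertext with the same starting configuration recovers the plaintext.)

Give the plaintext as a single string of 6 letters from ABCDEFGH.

Answer: CDDFHE

Derivation:
Char 1 ('H'): step: R->0, L->2 (L advanced); H->plug->H->R->A->L->A->refl->G->L'->H->R'->C->plug->C
Char 2 ('A'): step: R->1, L=2; A->plug->A->R->F->L->F->refl->B->L'->C->R'->D->plug->D
Char 3 ('H'): step: R->2, L=2; H->plug->H->R->E->L->C->refl->D->L'->D->R'->D->plug->D
Char 4 ('D'): step: R->3, L=2; D->plug->D->R->B->L->E->refl->H->L'->G->R'->F->plug->F
Char 5 ('B'): step: R->4, L=2; B->plug->B->R->B->L->E->refl->H->L'->G->R'->H->plug->H
Char 6 ('H'): step: R->5, L=2; H->plug->H->R->G->L->H->refl->E->L'->B->R'->E->plug->E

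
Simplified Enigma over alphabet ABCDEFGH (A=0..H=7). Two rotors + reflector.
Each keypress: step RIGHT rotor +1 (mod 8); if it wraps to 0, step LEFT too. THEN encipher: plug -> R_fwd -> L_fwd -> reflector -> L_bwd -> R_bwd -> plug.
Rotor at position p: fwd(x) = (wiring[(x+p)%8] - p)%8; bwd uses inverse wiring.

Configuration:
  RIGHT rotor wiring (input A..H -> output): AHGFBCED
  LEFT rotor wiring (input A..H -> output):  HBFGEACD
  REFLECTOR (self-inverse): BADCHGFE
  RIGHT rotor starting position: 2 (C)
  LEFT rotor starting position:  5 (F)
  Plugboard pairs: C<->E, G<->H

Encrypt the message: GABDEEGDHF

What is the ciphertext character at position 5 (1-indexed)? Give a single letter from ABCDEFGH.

Char 1 ('G'): step: R->3, L=5; G->plug->H->R->D->L->C->refl->D->L'->A->R'->E->plug->C
Char 2 ('A'): step: R->4, L=5; A->plug->A->R->F->L->A->refl->B->L'->G->R'->B->plug->B
Char 3 ('B'): step: R->5, L=5; B->plug->B->R->H->L->H->refl->E->L'->E->R'->H->plug->G
Char 4 ('D'): step: R->6, L=5; D->plug->D->R->B->L->F->refl->G->L'->C->R'->C->plug->E
Char 5 ('E'): step: R->7, L=5; E->plug->C->R->A->L->D->refl->C->L'->D->R'->G->plug->H

H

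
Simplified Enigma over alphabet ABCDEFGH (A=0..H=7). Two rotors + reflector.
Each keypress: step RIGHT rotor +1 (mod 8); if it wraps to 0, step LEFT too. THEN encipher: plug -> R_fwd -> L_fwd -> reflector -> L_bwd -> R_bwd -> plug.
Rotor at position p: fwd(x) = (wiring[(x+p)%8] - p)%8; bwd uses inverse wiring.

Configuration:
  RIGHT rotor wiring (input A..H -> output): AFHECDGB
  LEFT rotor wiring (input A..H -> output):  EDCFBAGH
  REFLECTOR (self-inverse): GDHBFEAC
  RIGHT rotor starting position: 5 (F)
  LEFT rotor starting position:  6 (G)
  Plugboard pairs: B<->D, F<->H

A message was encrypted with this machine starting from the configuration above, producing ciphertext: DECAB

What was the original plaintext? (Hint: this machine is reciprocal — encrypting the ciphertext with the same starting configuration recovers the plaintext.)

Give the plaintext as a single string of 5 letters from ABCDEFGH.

Answer: GFDGD

Derivation:
Char 1 ('D'): step: R->6, L=6; D->plug->B->R->D->L->F->refl->E->L'->E->R'->G->plug->G
Char 2 ('E'): step: R->7, L=6; E->plug->E->R->F->L->H->refl->C->L'->H->R'->H->plug->F
Char 3 ('C'): step: R->0, L->7 (L advanced); C->plug->C->R->H->L->H->refl->C->L'->F->R'->B->plug->D
Char 4 ('A'): step: R->1, L=7; A->plug->A->R->E->L->G->refl->A->L'->A->R'->G->plug->G
Char 5 ('B'): step: R->2, L=7; B->plug->D->R->B->L->F->refl->E->L'->C->R'->B->plug->D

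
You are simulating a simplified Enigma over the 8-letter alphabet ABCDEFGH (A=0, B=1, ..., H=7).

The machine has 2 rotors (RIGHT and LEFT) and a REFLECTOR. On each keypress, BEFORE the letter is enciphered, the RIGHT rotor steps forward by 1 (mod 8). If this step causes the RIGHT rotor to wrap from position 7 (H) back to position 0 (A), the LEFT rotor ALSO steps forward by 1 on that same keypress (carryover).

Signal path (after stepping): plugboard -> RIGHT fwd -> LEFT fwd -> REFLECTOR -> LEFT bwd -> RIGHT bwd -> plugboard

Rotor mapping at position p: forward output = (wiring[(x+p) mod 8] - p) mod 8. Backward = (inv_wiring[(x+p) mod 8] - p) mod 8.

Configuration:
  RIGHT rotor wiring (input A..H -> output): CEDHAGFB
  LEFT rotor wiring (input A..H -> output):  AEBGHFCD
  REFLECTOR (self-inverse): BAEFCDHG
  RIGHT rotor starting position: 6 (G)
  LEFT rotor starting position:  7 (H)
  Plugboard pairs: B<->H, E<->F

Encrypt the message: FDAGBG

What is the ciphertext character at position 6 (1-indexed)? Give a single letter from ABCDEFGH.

Char 1 ('F'): step: R->7, L=7; F->plug->E->R->A->L->E->refl->C->L'->D->R'->B->plug->H
Char 2 ('D'): step: R->0, L->0 (L advanced); D->plug->D->R->H->L->D->refl->F->L'->F->R'->G->plug->G
Char 3 ('A'): step: R->1, L=0; A->plug->A->R->D->L->G->refl->H->L'->E->R'->F->plug->E
Char 4 ('G'): step: R->2, L=0; G->plug->G->R->A->L->A->refl->B->L'->C->R'->H->plug->B
Char 5 ('B'): step: R->3, L=0; B->plug->H->R->A->L->A->refl->B->L'->C->R'->D->plug->D
Char 6 ('G'): step: R->4, L=0; G->plug->G->R->H->L->D->refl->F->L'->F->R'->D->plug->D

D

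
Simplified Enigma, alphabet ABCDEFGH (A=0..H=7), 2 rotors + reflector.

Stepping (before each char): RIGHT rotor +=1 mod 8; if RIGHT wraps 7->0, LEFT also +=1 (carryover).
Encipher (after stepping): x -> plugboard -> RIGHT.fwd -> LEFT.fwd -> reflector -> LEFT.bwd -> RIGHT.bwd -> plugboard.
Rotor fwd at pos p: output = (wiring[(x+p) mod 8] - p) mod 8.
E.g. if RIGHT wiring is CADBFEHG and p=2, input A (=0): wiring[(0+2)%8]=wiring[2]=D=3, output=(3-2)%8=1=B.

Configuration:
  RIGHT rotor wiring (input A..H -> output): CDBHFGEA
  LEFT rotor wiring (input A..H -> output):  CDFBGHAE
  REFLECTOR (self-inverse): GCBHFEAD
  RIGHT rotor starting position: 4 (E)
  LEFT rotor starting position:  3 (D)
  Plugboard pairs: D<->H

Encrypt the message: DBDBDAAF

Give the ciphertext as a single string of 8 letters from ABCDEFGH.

Char 1 ('D'): step: R->5, L=3; D->plug->H->R->A->L->G->refl->A->L'->G->R'->E->plug->E
Char 2 ('B'): step: R->6, L=3; B->plug->B->R->C->L->E->refl->F->L'->D->R'->E->plug->E
Char 3 ('D'): step: R->7, L=3; D->plug->H->R->F->L->H->refl->D->L'->B->R'->A->plug->A
Char 4 ('B'): step: R->0, L->4 (L advanced); B->plug->B->R->D->L->A->refl->G->L'->E->R'->G->plug->G
Char 5 ('D'): step: R->1, L=4; D->plug->H->R->B->L->D->refl->H->L'->F->R'->E->plug->E
Char 6 ('A'): step: R->2, L=4; A->plug->A->R->H->L->F->refl->E->L'->C->R'->E->plug->E
Char 7 ('A'): step: R->3, L=4; A->plug->A->R->E->L->G->refl->A->L'->D->R'->C->plug->C
Char 8 ('F'): step: R->4, L=4; F->plug->F->R->H->L->F->refl->E->L'->C->R'->B->plug->B

Answer: EEAGEECB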